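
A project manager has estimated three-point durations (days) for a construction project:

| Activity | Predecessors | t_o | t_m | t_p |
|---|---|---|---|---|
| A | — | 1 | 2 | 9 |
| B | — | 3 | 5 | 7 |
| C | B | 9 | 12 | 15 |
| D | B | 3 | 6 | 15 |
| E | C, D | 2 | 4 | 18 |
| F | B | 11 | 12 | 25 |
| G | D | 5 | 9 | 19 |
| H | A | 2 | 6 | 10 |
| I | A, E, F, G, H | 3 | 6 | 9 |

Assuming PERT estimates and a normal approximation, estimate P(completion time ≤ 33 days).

te_A = (1 + 4·2 + 9)/6 = 18/6 = 3; σ²_A = ((9−1)/6)² = 1.778
te_B = (3 + 4·5 + 7)/6 = 30/6 = 5; σ²_B = ((7−3)/6)² = 0.444
te_C = (9 + 4·12 + 15)/6 = 72/6 = 12; σ²_C = ((15−9)/6)² = 1.000
te_D = (3 + 4·6 + 15)/6 = 42/6 = 7; σ²_D = ((15−3)/6)² = 4.000
te_E = (2 + 4·4 + 18)/6 = 36/6 = 6; σ²_E = ((18−2)/6)² = 7.111
te_F = (11 + 4·12 + 25)/6 = 84/6 = 14; σ²_F = ((25−11)/6)² = 5.444
te_G = (5 + 4·9 + 19)/6 = 60/6 = 10; σ²_G = ((19−5)/6)² = 5.444
te_H = (2 + 4·6 + 10)/6 = 36/6 = 6; σ²_H = ((10−2)/6)² = 1.778
te_I = (3 + 4·6 + 9)/6 = 36/6 = 6; σ²_I = ((9−3)/6)² = 1.000

Forward pass:
ES_A = 0; EF_A = 3
ES_B = 0; EF_B = 5
ES_C = 5; EF_C = 5+12 = 17
ES_D = 5; EF_D = 5+7 = 12
ES_E = max(EF_C=17, EF_D=12) = 17; EF_E = 17+6 = 23
ES_F = 5; EF_F = 5+14 = 19
ES_G = 12; EF_G = 12+10 = 22
ES_H = 3; EF_H = 3+6 = 9
ES_I = max(EF_A=3, EF_E=23, EF_F=19, EF_G=22, EF_H=9) = 23; EF_I = 23+6 = 29
Expected project duration μ = 29 days. Critical path: B → C → E → I.

Variance along critical path = 0.444 + 1.000 + 7.111 + 1.000 = 9.556; σ = √9.556 = 3.091 days.
Z = (33 − 29) / 3.091 = 1.294
P(T ≤ 33) = Φ(1.294) ≈ 0.902

0.902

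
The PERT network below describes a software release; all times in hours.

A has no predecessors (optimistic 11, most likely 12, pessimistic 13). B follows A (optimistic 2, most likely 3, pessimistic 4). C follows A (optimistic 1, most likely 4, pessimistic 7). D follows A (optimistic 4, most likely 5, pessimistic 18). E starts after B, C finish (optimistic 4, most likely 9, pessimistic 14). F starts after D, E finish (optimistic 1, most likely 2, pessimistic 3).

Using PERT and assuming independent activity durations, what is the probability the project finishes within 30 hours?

0.933

te_A = (11 + 4·12 + 13)/6 = 72/6 = 12; σ²_A = ((13−11)/6)² = 0.111
te_B = (2 + 4·3 + 4)/6 = 18/6 = 3; σ²_B = ((4−2)/6)² = 0.111
te_C = (1 + 4·4 + 7)/6 = 24/6 = 4; σ²_C = ((7−1)/6)² = 1.000
te_D = (4 + 4·5 + 18)/6 = 42/6 = 7; σ²_D = ((18−4)/6)² = 5.444
te_E = (4 + 4·9 + 14)/6 = 54/6 = 9; σ²_E = ((14−4)/6)² = 2.778
te_F = (1 + 4·2 + 3)/6 = 12/6 = 2; σ²_F = ((3−1)/6)² = 0.111

Forward pass:
ES_A = 0; EF_A = 12
ES_B = 12; EF_B = 12+3 = 15
ES_C = 12; EF_C = 12+4 = 16
ES_D = 12; EF_D = 12+7 = 19
ES_E = max(EF_B=15, EF_C=16) = 16; EF_E = 16+9 = 25
ES_F = max(EF_D=19, EF_E=25) = 25; EF_F = 25+2 = 27
Expected project duration μ = 27 hours. Critical path: A → C → E → F.

Variance along critical path = 0.111 + 1.000 + 2.778 + 0.111 = 4.000; σ = √4.000 = 2.000 hours.
Z = (30 − 27) / 2.000 = 1.500
P(T ≤ 30) = Φ(1.500) ≈ 0.933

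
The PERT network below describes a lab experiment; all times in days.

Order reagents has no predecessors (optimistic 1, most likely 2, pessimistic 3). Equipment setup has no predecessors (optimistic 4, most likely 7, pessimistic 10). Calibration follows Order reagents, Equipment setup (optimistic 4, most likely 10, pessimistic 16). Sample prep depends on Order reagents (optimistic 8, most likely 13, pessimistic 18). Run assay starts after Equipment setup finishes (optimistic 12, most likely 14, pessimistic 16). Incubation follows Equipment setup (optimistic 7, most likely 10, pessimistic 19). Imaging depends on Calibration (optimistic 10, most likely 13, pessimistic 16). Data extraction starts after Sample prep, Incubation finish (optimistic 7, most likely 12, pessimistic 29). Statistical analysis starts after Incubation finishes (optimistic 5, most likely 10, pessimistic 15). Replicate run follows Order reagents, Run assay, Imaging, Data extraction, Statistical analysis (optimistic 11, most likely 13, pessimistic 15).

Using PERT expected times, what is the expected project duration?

45 days

te_Order reagents = (1 + 4·2 + 3)/6 = 12/6 = 2
te_Equipment setup = (4 + 4·7 + 10)/6 = 42/6 = 7
te_Calibration = (4 + 4·10 + 16)/6 = 60/6 = 10
te_Sample prep = (8 + 4·13 + 18)/6 = 78/6 = 13
te_Run assay = (12 + 4·14 + 16)/6 = 84/6 = 14
te_Incubation = (7 + 4·10 + 19)/6 = 66/6 = 11
te_Imaging = (10 + 4·13 + 16)/6 = 78/6 = 13
te_Data extraction = (7 + 4·12 + 29)/6 = 84/6 = 14
te_Statistical analysis = (5 + 4·10 + 15)/6 = 60/6 = 10
te_Replicate run = (11 + 4·13 + 15)/6 = 78/6 = 13

Forward pass:
ES_Order reagents = 0; EF_Order reagents = 2
ES_Equipment setup = 0; EF_Equipment setup = 7
ES_Calibration = max(EF_Order reagents=2, EF_Equipment setup=7) = 7; EF_Calibration = 7+10 = 17
ES_Sample prep = 2; EF_Sample prep = 2+13 = 15
ES_Run assay = 7; EF_Run assay = 7+14 = 21
ES_Incubation = 7; EF_Incubation = 7+11 = 18
ES_Imaging = 17; EF_Imaging = 17+13 = 30
ES_Data extraction = max(EF_Sample prep=15, EF_Incubation=18) = 18; EF_Data extraction = 18+14 = 32
ES_Statistical analysis = 18; EF_Statistical analysis = 18+10 = 28
ES_Replicate run = max(EF_Order reagents=2, EF_Run assay=21, EF_Imaging=30, EF_Data extraction=32, EF_Statistical analysis=28) = 32; EF_Replicate run = 32+13 = 45
Expected project duration μ = 45 days. Critical path: Equipment setup → Incubation → Data extraction → Replicate run.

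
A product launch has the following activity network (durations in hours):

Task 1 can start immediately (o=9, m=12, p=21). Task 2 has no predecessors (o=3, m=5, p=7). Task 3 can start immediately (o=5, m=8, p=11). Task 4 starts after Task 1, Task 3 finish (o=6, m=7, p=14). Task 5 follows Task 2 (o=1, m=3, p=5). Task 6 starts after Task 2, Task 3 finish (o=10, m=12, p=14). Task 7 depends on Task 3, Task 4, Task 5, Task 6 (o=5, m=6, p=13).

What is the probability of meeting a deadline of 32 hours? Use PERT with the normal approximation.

te_Task 1 = (9 + 4·12 + 21)/6 = 78/6 = 13; σ²_Task 1 = ((21−9)/6)² = 4.000
te_Task 2 = (3 + 4·5 + 7)/6 = 30/6 = 5; σ²_Task 2 = ((7−3)/6)² = 0.444
te_Task 3 = (5 + 4·8 + 11)/6 = 48/6 = 8; σ²_Task 3 = ((11−5)/6)² = 1.000
te_Task 4 = (6 + 4·7 + 14)/6 = 48/6 = 8; σ²_Task 4 = ((14−6)/6)² = 1.778
te_Task 5 = (1 + 4·3 + 5)/6 = 18/6 = 3; σ²_Task 5 = ((5−1)/6)² = 0.444
te_Task 6 = (10 + 4·12 + 14)/6 = 72/6 = 12; σ²_Task 6 = ((14−10)/6)² = 0.444
te_Task 7 = (5 + 4·6 + 13)/6 = 42/6 = 7; σ²_Task 7 = ((13−5)/6)² = 1.778

Forward pass:
ES_Task 1 = 0; EF_Task 1 = 13
ES_Task 2 = 0; EF_Task 2 = 5
ES_Task 3 = 0; EF_Task 3 = 8
ES_Task 4 = max(EF_Task 1=13, EF_Task 3=8) = 13; EF_Task 4 = 13+8 = 21
ES_Task 5 = 5; EF_Task 5 = 5+3 = 8
ES_Task 6 = max(EF_Task 2=5, EF_Task 3=8) = 8; EF_Task 6 = 8+12 = 20
ES_Task 7 = max(EF_Task 3=8, EF_Task 4=21, EF_Task 5=8, EF_Task 6=20) = 21; EF_Task 7 = 21+7 = 28
Expected project duration μ = 28 hours. Critical path: Task 1 → Task 4 → Task 7.

Variance along critical path = 4.000 + 1.778 + 1.778 = 7.556; σ = √7.556 = 2.749 hours.
Z = (32 − 28) / 2.749 = 1.455
P(T ≤ 32) = Φ(1.455) ≈ 0.927

0.927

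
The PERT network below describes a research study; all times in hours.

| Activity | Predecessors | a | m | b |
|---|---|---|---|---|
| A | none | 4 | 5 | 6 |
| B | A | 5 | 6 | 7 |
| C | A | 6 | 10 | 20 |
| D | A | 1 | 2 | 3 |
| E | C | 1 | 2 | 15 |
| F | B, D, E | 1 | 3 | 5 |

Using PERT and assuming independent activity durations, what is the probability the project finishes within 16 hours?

0.019

te_A = (4 + 4·5 + 6)/6 = 30/6 = 5; σ²_A = ((6−4)/6)² = 0.111
te_B = (5 + 4·6 + 7)/6 = 36/6 = 6; σ²_B = ((7−5)/6)² = 0.111
te_C = (6 + 4·10 + 20)/6 = 66/6 = 11; σ²_C = ((20−6)/6)² = 5.444
te_D = (1 + 4·2 + 3)/6 = 12/6 = 2; σ²_D = ((3−1)/6)² = 0.111
te_E = (1 + 4·2 + 15)/6 = 24/6 = 4; σ²_E = ((15−1)/6)² = 5.444
te_F = (1 + 4·3 + 5)/6 = 18/6 = 3; σ²_F = ((5−1)/6)² = 0.444

Forward pass:
ES_A = 0; EF_A = 5
ES_B = 5; EF_B = 5+6 = 11
ES_C = 5; EF_C = 5+11 = 16
ES_D = 5; EF_D = 5+2 = 7
ES_E = 16; EF_E = 16+4 = 20
ES_F = max(EF_B=11, EF_D=7, EF_E=20) = 20; EF_F = 20+3 = 23
Expected project duration μ = 23 hours. Critical path: A → C → E → F.

Variance along critical path = 0.111 + 5.444 + 5.444 + 0.444 = 11.444; σ = √11.444 = 3.383 hours.
Z = (16 − 23) / 3.383 = -2.069
P(T ≤ 16) = Φ(-2.069) ≈ 0.019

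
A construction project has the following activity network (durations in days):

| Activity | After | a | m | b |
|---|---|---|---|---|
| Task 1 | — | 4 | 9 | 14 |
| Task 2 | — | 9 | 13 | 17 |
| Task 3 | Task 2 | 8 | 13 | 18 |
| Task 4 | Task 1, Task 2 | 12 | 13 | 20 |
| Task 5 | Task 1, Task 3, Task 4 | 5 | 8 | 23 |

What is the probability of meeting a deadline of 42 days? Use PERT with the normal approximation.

te_Task 1 = (4 + 4·9 + 14)/6 = 54/6 = 9; σ²_Task 1 = ((14−4)/6)² = 2.778
te_Task 2 = (9 + 4·13 + 17)/6 = 78/6 = 13; σ²_Task 2 = ((17−9)/6)² = 1.778
te_Task 3 = (8 + 4·13 + 18)/6 = 78/6 = 13; σ²_Task 3 = ((18−8)/6)² = 2.778
te_Task 4 = (12 + 4·13 + 20)/6 = 84/6 = 14; σ²_Task 4 = ((20−12)/6)² = 1.778
te_Task 5 = (5 + 4·8 + 23)/6 = 60/6 = 10; σ²_Task 5 = ((23−5)/6)² = 9.000

Forward pass:
ES_Task 1 = 0; EF_Task 1 = 9
ES_Task 2 = 0; EF_Task 2 = 13
ES_Task 3 = 13; EF_Task 3 = 13+13 = 26
ES_Task 4 = max(EF_Task 1=9, EF_Task 2=13) = 13; EF_Task 4 = 13+14 = 27
ES_Task 5 = max(EF_Task 1=9, EF_Task 3=26, EF_Task 4=27) = 27; EF_Task 5 = 27+10 = 37
Expected project duration μ = 37 days. Critical path: Task 2 → Task 4 → Task 5.

Variance along critical path = 1.778 + 1.778 + 9.000 = 12.556; σ = √12.556 = 3.543 days.
Z = (42 − 37) / 3.543 = 1.411
P(T ≤ 42) = Φ(1.411) ≈ 0.921

0.921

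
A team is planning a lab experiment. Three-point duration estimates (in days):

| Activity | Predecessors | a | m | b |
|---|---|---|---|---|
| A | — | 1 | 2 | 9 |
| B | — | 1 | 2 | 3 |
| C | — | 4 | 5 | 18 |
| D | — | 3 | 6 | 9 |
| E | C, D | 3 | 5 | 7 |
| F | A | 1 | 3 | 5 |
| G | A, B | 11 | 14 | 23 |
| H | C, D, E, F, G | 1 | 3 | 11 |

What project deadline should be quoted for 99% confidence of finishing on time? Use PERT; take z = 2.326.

28.8 days

te_A = (1 + 4·2 + 9)/6 = 18/6 = 3; σ²_A = ((9−1)/6)² = 1.778
te_B = (1 + 4·2 + 3)/6 = 12/6 = 2; σ²_B = ((3−1)/6)² = 0.111
te_C = (4 + 4·5 + 18)/6 = 42/6 = 7; σ²_C = ((18−4)/6)² = 5.444
te_D = (3 + 4·6 + 9)/6 = 36/6 = 6; σ²_D = ((9−3)/6)² = 1.000
te_E = (3 + 4·5 + 7)/6 = 30/6 = 5; σ²_E = ((7−3)/6)² = 0.444
te_F = (1 + 4·3 + 5)/6 = 18/6 = 3; σ²_F = ((5−1)/6)² = 0.444
te_G = (11 + 4·14 + 23)/6 = 90/6 = 15; σ²_G = ((23−11)/6)² = 4.000
te_H = (1 + 4·3 + 11)/6 = 24/6 = 4; σ²_H = ((11−1)/6)² = 2.778

Forward pass:
ES_A = 0; EF_A = 3
ES_B = 0; EF_B = 2
ES_C = 0; EF_C = 7
ES_D = 0; EF_D = 6
ES_E = max(EF_C=7, EF_D=6) = 7; EF_E = 7+5 = 12
ES_F = 3; EF_F = 3+3 = 6
ES_G = max(EF_A=3, EF_B=2) = 3; EF_G = 3+15 = 18
ES_H = max(EF_C=7, EF_D=6, EF_E=12, EF_F=6, EF_G=18) = 18; EF_H = 18+4 = 22
Expected project duration μ = 22 days. Critical path: A → G → H.

Variance along critical path = 1.778 + 4.000 + 2.778 = 8.556; σ = 2.925 days.
D = μ + z·σ = 22 + 2.326·2.925 = 28.8 days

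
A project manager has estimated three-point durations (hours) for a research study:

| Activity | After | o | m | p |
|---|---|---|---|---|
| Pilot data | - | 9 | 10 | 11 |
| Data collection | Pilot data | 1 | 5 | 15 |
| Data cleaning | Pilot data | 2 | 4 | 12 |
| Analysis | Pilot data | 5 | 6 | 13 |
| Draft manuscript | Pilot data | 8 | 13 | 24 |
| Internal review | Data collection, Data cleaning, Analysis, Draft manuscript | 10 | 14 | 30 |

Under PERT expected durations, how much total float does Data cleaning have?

te_Pilot data = (9 + 4·10 + 11)/6 = 60/6 = 10
te_Data collection = (1 + 4·5 + 15)/6 = 36/6 = 6
te_Data cleaning = (2 + 4·4 + 12)/6 = 30/6 = 5
te_Analysis = (5 + 4·6 + 13)/6 = 42/6 = 7
te_Draft manuscript = (8 + 4·13 + 24)/6 = 84/6 = 14
te_Internal review = (10 + 4·14 + 30)/6 = 96/6 = 16

Forward pass:
ES_Pilot data = 0; EF_Pilot data = 10
ES_Data collection = 10; EF_Data collection = 10+6 = 16
ES_Data cleaning = 10; EF_Data cleaning = 10+5 = 15
ES_Analysis = 10; EF_Analysis = 10+7 = 17
ES_Draft manuscript = 10; EF_Draft manuscript = 10+14 = 24
ES_Internal review = max(EF_Data collection=16, EF_Data cleaning=15, EF_Analysis=17, EF_Draft manuscript=24) = 24; EF_Internal review = 24+16 = 40
Expected project duration μ = 40 hours. Critical path: Pilot data → Draft manuscript → Internal review.

Backward pass:
LF_Internal review = 40; LS_Internal review = 40−16 = 24
LF_Draft manuscript = LS_Internal review = 24; LS_Draft manuscript = 24−14 = 10
LF_Analysis = LS_Internal review = 24; LS_Analysis = 24−7 = 17
LF_Data cleaning = LS_Internal review = 24; LS_Data cleaning = 24−5 = 19
LF_Data collection = LS_Internal review = 24; LS_Data collection = 24−6 = 18
LF_Pilot data = min(LS_Data collection=18, LS_Data cleaning=19, LS_Analysis=17, LS_Draft manuscript=10) = 10; LS_Pilot data = 10−10 = 0
Slack_Data cleaning = LS_Data cleaning − ES_Data cleaning = 19 − 10 = 9

9 hours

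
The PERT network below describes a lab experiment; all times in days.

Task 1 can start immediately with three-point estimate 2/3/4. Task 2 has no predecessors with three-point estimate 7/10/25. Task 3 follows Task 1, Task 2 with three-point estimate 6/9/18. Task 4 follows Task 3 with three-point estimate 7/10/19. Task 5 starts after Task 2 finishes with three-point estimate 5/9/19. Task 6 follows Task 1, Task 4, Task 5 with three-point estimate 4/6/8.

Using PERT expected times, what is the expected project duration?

39 days

te_Task 1 = (2 + 4·3 + 4)/6 = 18/6 = 3
te_Task 2 = (7 + 4·10 + 25)/6 = 72/6 = 12
te_Task 3 = (6 + 4·9 + 18)/6 = 60/6 = 10
te_Task 4 = (7 + 4·10 + 19)/6 = 66/6 = 11
te_Task 5 = (5 + 4·9 + 19)/6 = 60/6 = 10
te_Task 6 = (4 + 4·6 + 8)/6 = 36/6 = 6

Forward pass:
ES_Task 1 = 0; EF_Task 1 = 3
ES_Task 2 = 0; EF_Task 2 = 12
ES_Task 3 = max(EF_Task 1=3, EF_Task 2=12) = 12; EF_Task 3 = 12+10 = 22
ES_Task 4 = 22; EF_Task 4 = 22+11 = 33
ES_Task 5 = 12; EF_Task 5 = 12+10 = 22
ES_Task 6 = max(EF_Task 1=3, EF_Task 4=33, EF_Task 5=22) = 33; EF_Task 6 = 33+6 = 39
Expected project duration μ = 39 days. Critical path: Task 2 → Task 3 → Task 4 → Task 6.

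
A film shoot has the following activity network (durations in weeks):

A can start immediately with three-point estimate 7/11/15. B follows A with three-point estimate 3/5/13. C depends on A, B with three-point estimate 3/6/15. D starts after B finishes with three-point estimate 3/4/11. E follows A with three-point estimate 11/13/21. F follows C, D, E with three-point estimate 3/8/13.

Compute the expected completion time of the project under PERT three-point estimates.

33 weeks

te_A = (7 + 4·11 + 15)/6 = 66/6 = 11
te_B = (3 + 4·5 + 13)/6 = 36/6 = 6
te_C = (3 + 4·6 + 15)/6 = 42/6 = 7
te_D = (3 + 4·4 + 11)/6 = 30/6 = 5
te_E = (11 + 4·13 + 21)/6 = 84/6 = 14
te_F = (3 + 4·8 + 13)/6 = 48/6 = 8

Forward pass:
ES_A = 0; EF_A = 11
ES_B = 11; EF_B = 11+6 = 17
ES_C = max(EF_A=11, EF_B=17) = 17; EF_C = 17+7 = 24
ES_D = 17; EF_D = 17+5 = 22
ES_E = 11; EF_E = 11+14 = 25
ES_F = max(EF_C=24, EF_D=22, EF_E=25) = 25; EF_F = 25+8 = 33
Expected project duration μ = 33 weeks. Critical path: A → E → F.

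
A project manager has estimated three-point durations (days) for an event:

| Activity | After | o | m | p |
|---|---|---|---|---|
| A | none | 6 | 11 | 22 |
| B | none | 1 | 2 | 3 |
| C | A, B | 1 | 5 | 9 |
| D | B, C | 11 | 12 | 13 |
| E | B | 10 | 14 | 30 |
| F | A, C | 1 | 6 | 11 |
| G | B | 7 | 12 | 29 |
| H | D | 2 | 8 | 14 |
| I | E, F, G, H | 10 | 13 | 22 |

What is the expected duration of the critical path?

te_A = (6 + 4·11 + 22)/6 = 72/6 = 12
te_B = (1 + 4·2 + 3)/6 = 12/6 = 2
te_C = (1 + 4·5 + 9)/6 = 30/6 = 5
te_D = (11 + 4·12 + 13)/6 = 72/6 = 12
te_E = (10 + 4·14 + 30)/6 = 96/6 = 16
te_F = (1 + 4·6 + 11)/6 = 36/6 = 6
te_G = (7 + 4·12 + 29)/6 = 84/6 = 14
te_H = (2 + 4·8 + 14)/6 = 48/6 = 8
te_I = (10 + 4·13 + 22)/6 = 84/6 = 14

Forward pass:
ES_A = 0; EF_A = 12
ES_B = 0; EF_B = 2
ES_C = max(EF_A=12, EF_B=2) = 12; EF_C = 12+5 = 17
ES_D = max(EF_B=2, EF_C=17) = 17; EF_D = 17+12 = 29
ES_E = 2; EF_E = 2+16 = 18
ES_F = max(EF_A=12, EF_C=17) = 17; EF_F = 17+6 = 23
ES_G = 2; EF_G = 2+14 = 16
ES_H = 29; EF_H = 29+8 = 37
ES_I = max(EF_E=18, EF_F=23, EF_G=16, EF_H=37) = 37; EF_I = 37+14 = 51
Expected project duration μ = 51 days. Critical path: A → C → D → H → I.

51 days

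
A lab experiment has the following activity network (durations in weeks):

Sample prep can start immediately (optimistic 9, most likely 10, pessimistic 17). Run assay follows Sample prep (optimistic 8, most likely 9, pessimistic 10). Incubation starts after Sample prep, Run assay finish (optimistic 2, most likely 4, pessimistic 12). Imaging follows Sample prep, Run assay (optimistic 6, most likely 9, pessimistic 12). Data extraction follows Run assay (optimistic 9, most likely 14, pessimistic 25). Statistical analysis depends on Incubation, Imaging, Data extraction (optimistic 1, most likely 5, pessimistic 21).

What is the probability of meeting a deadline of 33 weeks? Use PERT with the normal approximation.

te_Sample prep = (9 + 4·10 + 17)/6 = 66/6 = 11; σ²_Sample prep = ((17−9)/6)² = 1.778
te_Run assay = (8 + 4·9 + 10)/6 = 54/6 = 9; σ²_Run assay = ((10−8)/6)² = 0.111
te_Incubation = (2 + 4·4 + 12)/6 = 30/6 = 5; σ²_Incubation = ((12−2)/6)² = 2.778
te_Imaging = (6 + 4·9 + 12)/6 = 54/6 = 9; σ²_Imaging = ((12−6)/6)² = 1.000
te_Data extraction = (9 + 4·14 + 25)/6 = 90/6 = 15; σ²_Data extraction = ((25−9)/6)² = 7.111
te_Statistical analysis = (1 + 4·5 + 21)/6 = 42/6 = 7; σ²_Statistical analysis = ((21−1)/6)² = 11.111

Forward pass:
ES_Sample prep = 0; EF_Sample prep = 11
ES_Run assay = 11; EF_Run assay = 11+9 = 20
ES_Incubation = max(EF_Sample prep=11, EF_Run assay=20) = 20; EF_Incubation = 20+5 = 25
ES_Imaging = max(EF_Sample prep=11, EF_Run assay=20) = 20; EF_Imaging = 20+9 = 29
ES_Data extraction = 20; EF_Data extraction = 20+15 = 35
ES_Statistical analysis = max(EF_Incubation=25, EF_Imaging=29, EF_Data extraction=35) = 35; EF_Statistical analysis = 35+7 = 42
Expected project duration μ = 42 weeks. Critical path: Sample prep → Run assay → Data extraction → Statistical analysis.

Variance along critical path = 1.778 + 0.111 + 7.111 + 11.111 = 20.111; σ = √20.111 = 4.485 weeks.
Z = (33 − 42) / 4.485 = -2.007
P(T ≤ 33) = Φ(-2.007) ≈ 0.022

0.022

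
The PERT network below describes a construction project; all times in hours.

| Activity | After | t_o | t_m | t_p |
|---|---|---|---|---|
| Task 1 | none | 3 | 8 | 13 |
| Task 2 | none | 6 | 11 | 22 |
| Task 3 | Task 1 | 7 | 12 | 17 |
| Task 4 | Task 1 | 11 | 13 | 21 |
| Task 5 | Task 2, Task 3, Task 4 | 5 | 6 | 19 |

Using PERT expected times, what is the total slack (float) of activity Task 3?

2 hours

te_Task 1 = (3 + 4·8 + 13)/6 = 48/6 = 8
te_Task 2 = (6 + 4·11 + 22)/6 = 72/6 = 12
te_Task 3 = (7 + 4·12 + 17)/6 = 72/6 = 12
te_Task 4 = (11 + 4·13 + 21)/6 = 84/6 = 14
te_Task 5 = (5 + 4·6 + 19)/6 = 48/6 = 8

Forward pass:
ES_Task 1 = 0; EF_Task 1 = 8
ES_Task 2 = 0; EF_Task 2 = 12
ES_Task 3 = 8; EF_Task 3 = 8+12 = 20
ES_Task 4 = 8; EF_Task 4 = 8+14 = 22
ES_Task 5 = max(EF_Task 2=12, EF_Task 3=20, EF_Task 4=22) = 22; EF_Task 5 = 22+8 = 30
Expected project duration μ = 30 hours. Critical path: Task 1 → Task 4 → Task 5.

Backward pass:
LF_Task 5 = 30; LS_Task 5 = 30−8 = 22
LF_Task 4 = LS_Task 5 = 22; LS_Task 4 = 22−14 = 8
LF_Task 3 = LS_Task 5 = 22; LS_Task 3 = 22−12 = 10
LF_Task 2 = LS_Task 5 = 22; LS_Task 2 = 22−12 = 10
LF_Task 1 = min(LS_Task 3=10, LS_Task 4=8) = 8; LS_Task 1 = 8−8 = 0
Slack_Task 3 = LS_Task 3 − ES_Task 3 = 10 − 8 = 2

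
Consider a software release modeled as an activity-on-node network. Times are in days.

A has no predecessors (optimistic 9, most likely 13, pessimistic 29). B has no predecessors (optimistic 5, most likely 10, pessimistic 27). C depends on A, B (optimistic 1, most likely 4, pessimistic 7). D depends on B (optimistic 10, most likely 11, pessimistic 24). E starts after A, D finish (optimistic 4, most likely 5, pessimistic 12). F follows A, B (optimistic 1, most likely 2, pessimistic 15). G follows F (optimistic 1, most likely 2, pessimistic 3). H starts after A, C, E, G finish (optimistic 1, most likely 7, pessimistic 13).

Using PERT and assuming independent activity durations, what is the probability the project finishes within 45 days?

te_A = (9 + 4·13 + 29)/6 = 90/6 = 15; σ²_A = ((29−9)/6)² = 11.111
te_B = (5 + 4·10 + 27)/6 = 72/6 = 12; σ²_B = ((27−5)/6)² = 13.444
te_C = (1 + 4·4 + 7)/6 = 24/6 = 4; σ²_C = ((7−1)/6)² = 1.000
te_D = (10 + 4·11 + 24)/6 = 78/6 = 13; σ²_D = ((24−10)/6)² = 5.444
te_E = (4 + 4·5 + 12)/6 = 36/6 = 6; σ²_E = ((12−4)/6)² = 1.778
te_F = (1 + 4·2 + 15)/6 = 24/6 = 4; σ²_F = ((15−1)/6)² = 5.444
te_G = (1 + 4·2 + 3)/6 = 12/6 = 2; σ²_G = ((3−1)/6)² = 0.111
te_H = (1 + 4·7 + 13)/6 = 42/6 = 7; σ²_H = ((13−1)/6)² = 4.000

Forward pass:
ES_A = 0; EF_A = 15
ES_B = 0; EF_B = 12
ES_C = max(EF_A=15, EF_B=12) = 15; EF_C = 15+4 = 19
ES_D = 12; EF_D = 12+13 = 25
ES_E = max(EF_A=15, EF_D=25) = 25; EF_E = 25+6 = 31
ES_F = max(EF_A=15, EF_B=12) = 15; EF_F = 15+4 = 19
ES_G = 19; EF_G = 19+2 = 21
ES_H = max(EF_A=15, EF_C=19, EF_E=31, EF_G=21) = 31; EF_H = 31+7 = 38
Expected project duration μ = 38 days. Critical path: B → D → E → H.

Variance along critical path = 13.444 + 5.444 + 1.778 + 4.000 = 24.667; σ = √24.667 = 4.967 days.
Z = (45 − 38) / 4.967 = 1.409
P(T ≤ 45) = Φ(1.409) ≈ 0.921

0.921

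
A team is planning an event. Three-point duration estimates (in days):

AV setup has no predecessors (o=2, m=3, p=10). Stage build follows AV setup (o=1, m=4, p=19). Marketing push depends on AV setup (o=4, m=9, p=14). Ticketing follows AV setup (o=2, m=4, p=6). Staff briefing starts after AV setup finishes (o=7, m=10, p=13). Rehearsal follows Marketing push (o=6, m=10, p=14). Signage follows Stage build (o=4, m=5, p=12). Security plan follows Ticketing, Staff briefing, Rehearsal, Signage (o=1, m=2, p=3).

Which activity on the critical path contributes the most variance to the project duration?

Marketing push

te_AV setup = (2 + 4·3 + 10)/6 = 24/6 = 4; σ²_AV setup = ((10−2)/6)² = 1.778
te_Stage build = (1 + 4·4 + 19)/6 = 36/6 = 6; σ²_Stage build = ((19−1)/6)² = 9.000
te_Marketing push = (4 + 4·9 + 14)/6 = 54/6 = 9; σ²_Marketing push = ((14−4)/6)² = 2.778
te_Ticketing = (2 + 4·4 + 6)/6 = 24/6 = 4; σ²_Ticketing = ((6−2)/6)² = 0.444
te_Staff briefing = (7 + 4·10 + 13)/6 = 60/6 = 10; σ²_Staff briefing = ((13−7)/6)² = 1.000
te_Rehearsal = (6 + 4·10 + 14)/6 = 60/6 = 10; σ²_Rehearsal = ((14−6)/6)² = 1.778
te_Signage = (4 + 4·5 + 12)/6 = 36/6 = 6; σ²_Signage = ((12−4)/6)² = 1.778
te_Security plan = (1 + 4·2 + 3)/6 = 12/6 = 2; σ²_Security plan = ((3−1)/6)² = 0.111

Forward pass:
ES_AV setup = 0; EF_AV setup = 4
ES_Stage build = 4; EF_Stage build = 4+6 = 10
ES_Marketing push = 4; EF_Marketing push = 4+9 = 13
ES_Ticketing = 4; EF_Ticketing = 4+4 = 8
ES_Staff briefing = 4; EF_Staff briefing = 4+10 = 14
ES_Rehearsal = 13; EF_Rehearsal = 13+10 = 23
ES_Signage = 10; EF_Signage = 10+6 = 16
ES_Security plan = max(EF_Ticketing=8, EF_Staff briefing=14, EF_Rehearsal=23, EF_Signage=16) = 23; EF_Security plan = 23+2 = 25
Expected project duration μ = 25 days. Critical path: AV setup → Marketing push → Rehearsal → Security plan.

Variances on critical path: σ²_AV setup=1.778, σ²_Marketing push=2.778, σ²_Rehearsal=1.778, σ²_Security plan=0.111.
Largest is σ²_Marketing push = 2.778.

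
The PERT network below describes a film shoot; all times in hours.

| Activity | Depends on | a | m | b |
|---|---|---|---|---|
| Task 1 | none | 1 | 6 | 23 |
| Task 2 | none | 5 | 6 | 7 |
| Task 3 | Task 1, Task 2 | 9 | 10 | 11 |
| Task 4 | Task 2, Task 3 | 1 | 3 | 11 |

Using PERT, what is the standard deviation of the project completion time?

te_Task 1 = (1 + 4·6 + 23)/6 = 48/6 = 8; σ²_Task 1 = ((23−1)/6)² = 13.444
te_Task 2 = (5 + 4·6 + 7)/6 = 36/6 = 6; σ²_Task 2 = ((7−5)/6)² = 0.111
te_Task 3 = (9 + 4·10 + 11)/6 = 60/6 = 10; σ²_Task 3 = ((11−9)/6)² = 0.111
te_Task 4 = (1 + 4·3 + 11)/6 = 24/6 = 4; σ²_Task 4 = ((11−1)/6)² = 2.778

Forward pass:
ES_Task 1 = 0; EF_Task 1 = 8
ES_Task 2 = 0; EF_Task 2 = 6
ES_Task 3 = max(EF_Task 1=8, EF_Task 2=6) = 8; EF_Task 3 = 8+10 = 18
ES_Task 4 = max(EF_Task 2=6, EF_Task 3=18) = 18; EF_Task 4 = 18+4 = 22
Expected project duration μ = 22 hours. Critical path: Task 1 → Task 3 → Task 4.

Variance along critical path = 13.444 + 0.111 + 2.778 = 16.333
σ = √16.333 = 4.041 hours

4.04 hours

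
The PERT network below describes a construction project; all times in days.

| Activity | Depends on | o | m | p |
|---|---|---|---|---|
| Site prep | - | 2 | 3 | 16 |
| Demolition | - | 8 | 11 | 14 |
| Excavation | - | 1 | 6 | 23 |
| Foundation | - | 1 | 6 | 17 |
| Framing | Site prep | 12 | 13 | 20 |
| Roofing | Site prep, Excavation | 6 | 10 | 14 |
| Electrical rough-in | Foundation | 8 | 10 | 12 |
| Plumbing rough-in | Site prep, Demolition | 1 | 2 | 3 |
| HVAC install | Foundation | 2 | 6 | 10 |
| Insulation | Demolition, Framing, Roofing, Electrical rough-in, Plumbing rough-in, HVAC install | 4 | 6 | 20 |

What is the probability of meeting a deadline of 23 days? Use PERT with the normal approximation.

te_Site prep = (2 + 4·3 + 16)/6 = 30/6 = 5; σ²_Site prep = ((16−2)/6)² = 5.444
te_Demolition = (8 + 4·11 + 14)/6 = 66/6 = 11; σ²_Demolition = ((14−8)/6)² = 1.000
te_Excavation = (1 + 4·6 + 23)/6 = 48/6 = 8; σ²_Excavation = ((23−1)/6)² = 13.444
te_Foundation = (1 + 4·6 + 17)/6 = 42/6 = 7; σ²_Foundation = ((17−1)/6)² = 7.111
te_Framing = (12 + 4·13 + 20)/6 = 84/6 = 14; σ²_Framing = ((20−12)/6)² = 1.778
te_Roofing = (6 + 4·10 + 14)/6 = 60/6 = 10; σ²_Roofing = ((14−6)/6)² = 1.778
te_Electrical rough-in = (8 + 4·10 + 12)/6 = 60/6 = 10; σ²_Electrical rough-in = ((12−8)/6)² = 0.444
te_Plumbing rough-in = (1 + 4·2 + 3)/6 = 12/6 = 2; σ²_Plumbing rough-in = ((3−1)/6)² = 0.111
te_HVAC install = (2 + 4·6 + 10)/6 = 36/6 = 6; σ²_HVAC install = ((10−2)/6)² = 1.778
te_Insulation = (4 + 4·6 + 20)/6 = 48/6 = 8; σ²_Insulation = ((20−4)/6)² = 7.111

Forward pass:
ES_Site prep = 0; EF_Site prep = 5
ES_Demolition = 0; EF_Demolition = 11
ES_Excavation = 0; EF_Excavation = 8
ES_Foundation = 0; EF_Foundation = 7
ES_Framing = 5; EF_Framing = 5+14 = 19
ES_Roofing = max(EF_Site prep=5, EF_Excavation=8) = 8; EF_Roofing = 8+10 = 18
ES_Electrical rough-in = 7; EF_Electrical rough-in = 7+10 = 17
ES_Plumbing rough-in = max(EF_Site prep=5, EF_Demolition=11) = 11; EF_Plumbing rough-in = 11+2 = 13
ES_HVAC install = 7; EF_HVAC install = 7+6 = 13
ES_Insulation = max(EF_Demolition=11, EF_Framing=19, EF_Roofing=18, EF_Electrical rough-in=17, EF_Plumbing rough-in=13, EF_HVAC install=13) = 19; EF_Insulation = 19+8 = 27
Expected project duration μ = 27 days. Critical path: Site prep → Framing → Insulation.

Variance along critical path = 5.444 + 1.778 + 7.111 = 14.333; σ = √14.333 = 3.786 days.
Z = (23 − 27) / 3.786 = -1.057
P(T ≤ 23) = Φ(-1.057) ≈ 0.145

0.145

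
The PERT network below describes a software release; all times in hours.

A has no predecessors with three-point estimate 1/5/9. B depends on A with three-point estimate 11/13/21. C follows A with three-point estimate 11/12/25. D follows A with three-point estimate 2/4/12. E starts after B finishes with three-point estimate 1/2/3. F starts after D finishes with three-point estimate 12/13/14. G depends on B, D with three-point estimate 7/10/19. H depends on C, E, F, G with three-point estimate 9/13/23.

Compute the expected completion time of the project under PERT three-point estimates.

te_A = (1 + 4·5 + 9)/6 = 30/6 = 5
te_B = (11 + 4·13 + 21)/6 = 84/6 = 14
te_C = (11 + 4·12 + 25)/6 = 84/6 = 14
te_D = (2 + 4·4 + 12)/6 = 30/6 = 5
te_E = (1 + 4·2 + 3)/6 = 12/6 = 2
te_F = (12 + 4·13 + 14)/6 = 78/6 = 13
te_G = (7 + 4·10 + 19)/6 = 66/6 = 11
te_H = (9 + 4·13 + 23)/6 = 84/6 = 14

Forward pass:
ES_A = 0; EF_A = 5
ES_B = 5; EF_B = 5+14 = 19
ES_C = 5; EF_C = 5+14 = 19
ES_D = 5; EF_D = 5+5 = 10
ES_E = 19; EF_E = 19+2 = 21
ES_F = 10; EF_F = 10+13 = 23
ES_G = max(EF_B=19, EF_D=10) = 19; EF_G = 19+11 = 30
ES_H = max(EF_C=19, EF_E=21, EF_F=23, EF_G=30) = 30; EF_H = 30+14 = 44
Expected project duration μ = 44 hours. Critical path: A → B → G → H.

44 hours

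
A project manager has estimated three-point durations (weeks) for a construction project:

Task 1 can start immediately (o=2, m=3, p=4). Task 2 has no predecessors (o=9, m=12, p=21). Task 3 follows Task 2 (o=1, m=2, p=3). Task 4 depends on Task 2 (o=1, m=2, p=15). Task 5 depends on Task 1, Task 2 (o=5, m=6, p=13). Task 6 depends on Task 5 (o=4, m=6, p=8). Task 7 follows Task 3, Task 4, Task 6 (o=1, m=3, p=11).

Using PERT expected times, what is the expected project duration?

te_Task 1 = (2 + 4·3 + 4)/6 = 18/6 = 3
te_Task 2 = (9 + 4·12 + 21)/6 = 78/6 = 13
te_Task 3 = (1 + 4·2 + 3)/6 = 12/6 = 2
te_Task 4 = (1 + 4·2 + 15)/6 = 24/6 = 4
te_Task 5 = (5 + 4·6 + 13)/6 = 42/6 = 7
te_Task 6 = (4 + 4·6 + 8)/6 = 36/6 = 6
te_Task 7 = (1 + 4·3 + 11)/6 = 24/6 = 4

Forward pass:
ES_Task 1 = 0; EF_Task 1 = 3
ES_Task 2 = 0; EF_Task 2 = 13
ES_Task 3 = 13; EF_Task 3 = 13+2 = 15
ES_Task 4 = 13; EF_Task 4 = 13+4 = 17
ES_Task 5 = max(EF_Task 1=3, EF_Task 2=13) = 13; EF_Task 5 = 13+7 = 20
ES_Task 6 = 20; EF_Task 6 = 20+6 = 26
ES_Task 7 = max(EF_Task 3=15, EF_Task 4=17, EF_Task 6=26) = 26; EF_Task 7 = 26+4 = 30
Expected project duration μ = 30 weeks. Critical path: Task 2 → Task 5 → Task 6 → Task 7.

30 weeks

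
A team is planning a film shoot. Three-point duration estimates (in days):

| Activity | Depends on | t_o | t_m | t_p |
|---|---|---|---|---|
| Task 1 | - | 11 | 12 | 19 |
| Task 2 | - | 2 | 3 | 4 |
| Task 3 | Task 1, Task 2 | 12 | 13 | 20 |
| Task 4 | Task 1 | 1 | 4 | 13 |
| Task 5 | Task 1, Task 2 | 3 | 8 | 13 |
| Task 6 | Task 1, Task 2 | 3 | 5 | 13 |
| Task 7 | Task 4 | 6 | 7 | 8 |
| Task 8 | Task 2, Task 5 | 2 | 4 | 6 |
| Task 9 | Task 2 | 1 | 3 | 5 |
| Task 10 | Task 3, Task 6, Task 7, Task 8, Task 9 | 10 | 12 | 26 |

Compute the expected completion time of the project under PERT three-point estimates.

41 days

te_Task 1 = (11 + 4·12 + 19)/6 = 78/6 = 13
te_Task 2 = (2 + 4·3 + 4)/6 = 18/6 = 3
te_Task 3 = (12 + 4·13 + 20)/6 = 84/6 = 14
te_Task 4 = (1 + 4·4 + 13)/6 = 30/6 = 5
te_Task 5 = (3 + 4·8 + 13)/6 = 48/6 = 8
te_Task 6 = (3 + 4·5 + 13)/6 = 36/6 = 6
te_Task 7 = (6 + 4·7 + 8)/6 = 42/6 = 7
te_Task 8 = (2 + 4·4 + 6)/6 = 24/6 = 4
te_Task 9 = (1 + 4·3 + 5)/6 = 18/6 = 3
te_Task 10 = (10 + 4·12 + 26)/6 = 84/6 = 14

Forward pass:
ES_Task 1 = 0; EF_Task 1 = 13
ES_Task 2 = 0; EF_Task 2 = 3
ES_Task 3 = max(EF_Task 1=13, EF_Task 2=3) = 13; EF_Task 3 = 13+14 = 27
ES_Task 4 = 13; EF_Task 4 = 13+5 = 18
ES_Task 5 = max(EF_Task 1=13, EF_Task 2=3) = 13; EF_Task 5 = 13+8 = 21
ES_Task 6 = max(EF_Task 1=13, EF_Task 2=3) = 13; EF_Task 6 = 13+6 = 19
ES_Task 7 = 18; EF_Task 7 = 18+7 = 25
ES_Task 8 = max(EF_Task 2=3, EF_Task 5=21) = 21; EF_Task 8 = 21+4 = 25
ES_Task 9 = 3; EF_Task 9 = 3+3 = 6
ES_Task 10 = max(EF_Task 3=27, EF_Task 6=19, EF_Task 7=25, EF_Task 8=25, EF_Task 9=6) = 27; EF_Task 10 = 27+14 = 41
Expected project duration μ = 41 days. Critical path: Task 1 → Task 3 → Task 10.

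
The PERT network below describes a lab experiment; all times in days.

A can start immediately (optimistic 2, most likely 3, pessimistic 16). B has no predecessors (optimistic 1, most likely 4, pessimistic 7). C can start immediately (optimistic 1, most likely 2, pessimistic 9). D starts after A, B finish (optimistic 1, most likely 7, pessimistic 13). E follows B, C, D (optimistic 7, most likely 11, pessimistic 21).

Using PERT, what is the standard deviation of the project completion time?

3.86 days

te_A = (2 + 4·3 + 16)/6 = 30/6 = 5; σ²_A = ((16−2)/6)² = 5.444
te_B = (1 + 4·4 + 7)/6 = 24/6 = 4; σ²_B = ((7−1)/6)² = 1.000
te_C = (1 + 4·2 + 9)/6 = 18/6 = 3; σ²_C = ((9−1)/6)² = 1.778
te_D = (1 + 4·7 + 13)/6 = 42/6 = 7; σ²_D = ((13−1)/6)² = 4.000
te_E = (7 + 4·11 + 21)/6 = 72/6 = 12; σ²_E = ((21−7)/6)² = 5.444

Forward pass:
ES_A = 0; EF_A = 5
ES_B = 0; EF_B = 4
ES_C = 0; EF_C = 3
ES_D = max(EF_A=5, EF_B=4) = 5; EF_D = 5+7 = 12
ES_E = max(EF_B=4, EF_C=3, EF_D=12) = 12; EF_E = 12+12 = 24
Expected project duration μ = 24 days. Critical path: A → D → E.

Variance along critical path = 5.444 + 4.000 + 5.444 = 14.889
σ = √14.889 = 3.859 days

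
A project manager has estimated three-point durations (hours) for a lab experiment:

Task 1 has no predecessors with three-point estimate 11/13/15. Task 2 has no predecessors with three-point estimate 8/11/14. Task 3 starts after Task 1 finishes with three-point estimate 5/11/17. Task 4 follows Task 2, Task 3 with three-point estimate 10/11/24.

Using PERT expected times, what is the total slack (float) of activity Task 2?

13 hours

te_Task 1 = (11 + 4·13 + 15)/6 = 78/6 = 13
te_Task 2 = (8 + 4·11 + 14)/6 = 66/6 = 11
te_Task 3 = (5 + 4·11 + 17)/6 = 66/6 = 11
te_Task 4 = (10 + 4·11 + 24)/6 = 78/6 = 13

Forward pass:
ES_Task 1 = 0; EF_Task 1 = 13
ES_Task 2 = 0; EF_Task 2 = 11
ES_Task 3 = 13; EF_Task 3 = 13+11 = 24
ES_Task 4 = max(EF_Task 2=11, EF_Task 3=24) = 24; EF_Task 4 = 24+13 = 37
Expected project duration μ = 37 hours. Critical path: Task 1 → Task 3 → Task 4.

Backward pass:
LF_Task 4 = 37; LS_Task 4 = 37−13 = 24
LF_Task 3 = LS_Task 4 = 24; LS_Task 3 = 24−11 = 13
LF_Task 2 = LS_Task 4 = 24; LS_Task 2 = 24−11 = 13
LF_Task 1 = LS_Task 3 = 13; LS_Task 1 = 13−13 = 0
Slack_Task 2 = LS_Task 2 − ES_Task 2 = 13 − 0 = 13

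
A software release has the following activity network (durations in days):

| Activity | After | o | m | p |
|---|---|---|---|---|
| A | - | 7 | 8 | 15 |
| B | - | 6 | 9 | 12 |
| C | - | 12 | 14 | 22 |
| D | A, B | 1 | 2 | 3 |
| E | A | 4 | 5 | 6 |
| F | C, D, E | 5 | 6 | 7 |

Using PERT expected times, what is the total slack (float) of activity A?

te_A = (7 + 4·8 + 15)/6 = 54/6 = 9
te_B = (6 + 4·9 + 12)/6 = 54/6 = 9
te_C = (12 + 4·14 + 22)/6 = 90/6 = 15
te_D = (1 + 4·2 + 3)/6 = 12/6 = 2
te_E = (4 + 4·5 + 6)/6 = 30/6 = 5
te_F = (5 + 4·6 + 7)/6 = 36/6 = 6

Forward pass:
ES_A = 0; EF_A = 9
ES_B = 0; EF_B = 9
ES_C = 0; EF_C = 15
ES_D = max(EF_A=9, EF_B=9) = 9; EF_D = 9+2 = 11
ES_E = 9; EF_E = 9+5 = 14
ES_F = max(EF_C=15, EF_D=11, EF_E=14) = 15; EF_F = 15+6 = 21
Expected project duration μ = 21 days. Critical path: C → F.

Backward pass:
LF_F = 21; LS_F = 21−6 = 15
LF_E = LS_F = 15; LS_E = 15−5 = 10
LF_D = LS_F = 15; LS_D = 15−2 = 13
LF_C = LS_F = 15; LS_C = 15−15 = 0
LF_B = LS_D = 13; LS_B = 13−9 = 4
LF_A = min(LS_D=13, LS_E=10) = 10; LS_A = 10−9 = 1
Slack_A = LS_A − ES_A = 1 − 0 = 1

1 days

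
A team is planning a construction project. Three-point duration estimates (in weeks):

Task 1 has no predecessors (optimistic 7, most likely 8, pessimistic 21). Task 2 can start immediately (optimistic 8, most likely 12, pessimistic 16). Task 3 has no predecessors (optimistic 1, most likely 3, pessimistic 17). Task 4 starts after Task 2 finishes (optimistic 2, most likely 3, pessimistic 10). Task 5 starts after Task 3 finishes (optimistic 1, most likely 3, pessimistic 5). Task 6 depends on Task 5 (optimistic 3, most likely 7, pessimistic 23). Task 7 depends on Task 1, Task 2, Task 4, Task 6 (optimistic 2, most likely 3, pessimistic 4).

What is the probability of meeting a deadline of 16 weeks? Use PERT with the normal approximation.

te_Task 1 = (7 + 4·8 + 21)/6 = 60/6 = 10; σ²_Task 1 = ((21−7)/6)² = 5.444
te_Task 2 = (8 + 4·12 + 16)/6 = 72/6 = 12; σ²_Task 2 = ((16−8)/6)² = 1.778
te_Task 3 = (1 + 4·3 + 17)/6 = 30/6 = 5; σ²_Task 3 = ((17−1)/6)² = 7.111
te_Task 4 = (2 + 4·3 + 10)/6 = 24/6 = 4; σ²_Task 4 = ((10−2)/6)² = 1.778
te_Task 5 = (1 + 4·3 + 5)/6 = 18/6 = 3; σ²_Task 5 = ((5−1)/6)² = 0.444
te_Task 6 = (3 + 4·7 + 23)/6 = 54/6 = 9; σ²_Task 6 = ((23−3)/6)² = 11.111
te_Task 7 = (2 + 4·3 + 4)/6 = 18/6 = 3; σ²_Task 7 = ((4−2)/6)² = 0.111

Forward pass:
ES_Task 1 = 0; EF_Task 1 = 10
ES_Task 2 = 0; EF_Task 2 = 12
ES_Task 3 = 0; EF_Task 3 = 5
ES_Task 4 = 12; EF_Task 4 = 12+4 = 16
ES_Task 5 = 5; EF_Task 5 = 5+3 = 8
ES_Task 6 = 8; EF_Task 6 = 8+9 = 17
ES_Task 7 = max(EF_Task 1=10, EF_Task 2=12, EF_Task 4=16, EF_Task 6=17) = 17; EF_Task 7 = 17+3 = 20
Expected project duration μ = 20 weeks. Critical path: Task 3 → Task 5 → Task 6 → Task 7.

Variance along critical path = 7.111 + 0.444 + 11.111 + 0.111 = 18.778; σ = √18.778 = 4.333 weeks.
Z = (16 − 20) / 4.333 = -0.923
P(T ≤ 16) = Φ(-0.923) ≈ 0.178

0.178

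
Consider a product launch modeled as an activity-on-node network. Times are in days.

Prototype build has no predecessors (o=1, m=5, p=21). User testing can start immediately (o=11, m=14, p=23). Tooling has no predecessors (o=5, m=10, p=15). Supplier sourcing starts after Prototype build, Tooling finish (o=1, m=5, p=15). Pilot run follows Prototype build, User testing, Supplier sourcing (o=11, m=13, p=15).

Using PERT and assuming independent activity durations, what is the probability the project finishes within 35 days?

0.979

te_Prototype build = (1 + 4·5 + 21)/6 = 42/6 = 7; σ²_Prototype build = ((21−1)/6)² = 11.111
te_User testing = (11 + 4·14 + 23)/6 = 90/6 = 15; σ²_User testing = ((23−11)/6)² = 4.000
te_Tooling = (5 + 4·10 + 15)/6 = 60/6 = 10; σ²_Tooling = ((15−5)/6)² = 2.778
te_Supplier sourcing = (1 + 4·5 + 15)/6 = 36/6 = 6; σ²_Supplier sourcing = ((15−1)/6)² = 5.444
te_Pilot run = (11 + 4·13 + 15)/6 = 78/6 = 13; σ²_Pilot run = ((15−11)/6)² = 0.444

Forward pass:
ES_Prototype build = 0; EF_Prototype build = 7
ES_User testing = 0; EF_User testing = 15
ES_Tooling = 0; EF_Tooling = 10
ES_Supplier sourcing = max(EF_Prototype build=7, EF_Tooling=10) = 10; EF_Supplier sourcing = 10+6 = 16
ES_Pilot run = max(EF_Prototype build=7, EF_User testing=15, EF_Supplier sourcing=16) = 16; EF_Pilot run = 16+13 = 29
Expected project duration μ = 29 days. Critical path: Tooling → Supplier sourcing → Pilot run.

Variance along critical path = 2.778 + 5.444 + 0.444 = 8.667; σ = √8.667 = 2.944 days.
Z = (35 − 29) / 2.944 = 2.038
P(T ≤ 35) = Φ(2.038) ≈ 0.979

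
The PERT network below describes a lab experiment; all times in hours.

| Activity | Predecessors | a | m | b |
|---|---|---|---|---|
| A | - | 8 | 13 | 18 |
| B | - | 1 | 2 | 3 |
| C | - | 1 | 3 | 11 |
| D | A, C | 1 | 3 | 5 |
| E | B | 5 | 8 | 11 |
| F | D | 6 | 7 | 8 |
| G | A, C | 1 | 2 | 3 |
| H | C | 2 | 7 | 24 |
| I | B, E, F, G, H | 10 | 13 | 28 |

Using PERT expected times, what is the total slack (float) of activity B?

te_A = (8 + 4·13 + 18)/6 = 78/6 = 13
te_B = (1 + 4·2 + 3)/6 = 12/6 = 2
te_C = (1 + 4·3 + 11)/6 = 24/6 = 4
te_D = (1 + 4·3 + 5)/6 = 18/6 = 3
te_E = (5 + 4·8 + 11)/6 = 48/6 = 8
te_F = (6 + 4·7 + 8)/6 = 42/6 = 7
te_G = (1 + 4·2 + 3)/6 = 12/6 = 2
te_H = (2 + 4·7 + 24)/6 = 54/6 = 9
te_I = (10 + 4·13 + 28)/6 = 90/6 = 15

Forward pass:
ES_A = 0; EF_A = 13
ES_B = 0; EF_B = 2
ES_C = 0; EF_C = 4
ES_D = max(EF_A=13, EF_C=4) = 13; EF_D = 13+3 = 16
ES_E = 2; EF_E = 2+8 = 10
ES_F = 16; EF_F = 16+7 = 23
ES_G = max(EF_A=13, EF_C=4) = 13; EF_G = 13+2 = 15
ES_H = 4; EF_H = 4+9 = 13
ES_I = max(EF_B=2, EF_E=10, EF_F=23, EF_G=15, EF_H=13) = 23; EF_I = 23+15 = 38
Expected project duration μ = 38 hours. Critical path: A → D → F → I.

Backward pass:
LF_I = 38; LS_I = 38−15 = 23
LF_H = LS_I = 23; LS_H = 23−9 = 14
LF_G = LS_I = 23; LS_G = 23−2 = 21
LF_F = LS_I = 23; LS_F = 23−7 = 16
LF_E = LS_I = 23; LS_E = 23−8 = 15
LF_D = LS_F = 16; LS_D = 16−3 = 13
LF_C = min(LS_D=13, LS_G=21, LS_H=14) = 13; LS_C = 13−4 = 9
LF_B = min(LS_E=15, LS_I=23) = 15; LS_B = 15−2 = 13
LF_A = min(LS_D=13, LS_G=21) = 13; LS_A = 13−13 = 0
Slack_B = LS_B − ES_B = 13 − 0 = 13

13 hours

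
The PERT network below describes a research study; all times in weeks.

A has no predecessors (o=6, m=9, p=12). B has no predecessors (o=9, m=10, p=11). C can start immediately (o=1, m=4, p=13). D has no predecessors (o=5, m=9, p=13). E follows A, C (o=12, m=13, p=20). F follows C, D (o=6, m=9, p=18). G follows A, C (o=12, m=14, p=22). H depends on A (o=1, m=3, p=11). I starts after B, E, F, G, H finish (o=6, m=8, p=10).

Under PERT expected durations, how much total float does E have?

1 weeks

te_A = (6 + 4·9 + 12)/6 = 54/6 = 9
te_B = (9 + 4·10 + 11)/6 = 60/6 = 10
te_C = (1 + 4·4 + 13)/6 = 30/6 = 5
te_D = (5 + 4·9 + 13)/6 = 54/6 = 9
te_E = (12 + 4·13 + 20)/6 = 84/6 = 14
te_F = (6 + 4·9 + 18)/6 = 60/6 = 10
te_G = (12 + 4·14 + 22)/6 = 90/6 = 15
te_H = (1 + 4·3 + 11)/6 = 24/6 = 4
te_I = (6 + 4·8 + 10)/6 = 48/6 = 8

Forward pass:
ES_A = 0; EF_A = 9
ES_B = 0; EF_B = 10
ES_C = 0; EF_C = 5
ES_D = 0; EF_D = 9
ES_E = max(EF_A=9, EF_C=5) = 9; EF_E = 9+14 = 23
ES_F = max(EF_C=5, EF_D=9) = 9; EF_F = 9+10 = 19
ES_G = max(EF_A=9, EF_C=5) = 9; EF_G = 9+15 = 24
ES_H = 9; EF_H = 9+4 = 13
ES_I = max(EF_B=10, EF_E=23, EF_F=19, EF_G=24, EF_H=13) = 24; EF_I = 24+8 = 32
Expected project duration μ = 32 weeks. Critical path: A → G → I.

Backward pass:
LF_I = 32; LS_I = 32−8 = 24
LF_H = LS_I = 24; LS_H = 24−4 = 20
LF_G = LS_I = 24; LS_G = 24−15 = 9
LF_F = LS_I = 24; LS_F = 24−10 = 14
LF_E = LS_I = 24; LS_E = 24−14 = 10
LF_D = LS_F = 14; LS_D = 14−9 = 5
LF_C = min(LS_E=10, LS_F=14, LS_G=9) = 9; LS_C = 9−5 = 4
LF_B = LS_I = 24; LS_B = 24−10 = 14
LF_A = min(LS_E=10, LS_G=9, LS_H=20) = 9; LS_A = 9−9 = 0
Slack_E = LS_E − ES_E = 10 − 9 = 1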